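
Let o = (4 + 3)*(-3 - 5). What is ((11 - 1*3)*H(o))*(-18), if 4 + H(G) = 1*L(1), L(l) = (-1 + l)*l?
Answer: 576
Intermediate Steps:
o = -56 (o = 7*(-8) = -56)
L(l) = l*(-1 + l)
H(G) = -4 (H(G) = -4 + 1*(1*(-1 + 1)) = -4 + 1*(1*0) = -4 + 1*0 = -4 + 0 = -4)
((11 - 1*3)*H(o))*(-18) = ((11 - 1*3)*(-4))*(-18) = ((11 - 3)*(-4))*(-18) = (8*(-4))*(-18) = -32*(-18) = 576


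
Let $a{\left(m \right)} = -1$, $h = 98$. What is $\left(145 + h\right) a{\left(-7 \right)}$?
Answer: $-243$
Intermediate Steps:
$\left(145 + h\right) a{\left(-7 \right)} = \left(145 + 98\right) \left(-1\right) = 243 \left(-1\right) = -243$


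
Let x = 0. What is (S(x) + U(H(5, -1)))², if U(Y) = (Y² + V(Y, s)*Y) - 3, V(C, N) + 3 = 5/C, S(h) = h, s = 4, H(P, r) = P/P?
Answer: 0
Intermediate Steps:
H(P, r) = 1
V(C, N) = -3 + 5/C
U(Y) = -3 + Y² + Y*(-3 + 5/Y) (U(Y) = (Y² + (-3 + 5/Y)*Y) - 3 = (Y² + Y*(-3 + 5/Y)) - 3 = -3 + Y² + Y*(-3 + 5/Y))
(S(x) + U(H(5, -1)))² = (0 + (2 + 1² - 3*1))² = (0 + (2 + 1 - 3))² = (0 + 0)² = 0² = 0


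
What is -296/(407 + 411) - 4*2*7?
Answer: -23052/409 ≈ -56.362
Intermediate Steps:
-296/(407 + 411) - 4*2*7 = -296/818 - 8*7 = -296*1/818 - 56 = -148/409 - 56 = -23052/409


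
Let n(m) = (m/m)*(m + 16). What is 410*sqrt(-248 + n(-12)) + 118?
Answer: 118 + 820*I*sqrt(61) ≈ 118.0 + 6404.4*I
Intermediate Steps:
n(m) = 16 + m (n(m) = 1*(16 + m) = 16 + m)
410*sqrt(-248 + n(-12)) + 118 = 410*sqrt(-248 + (16 - 12)) + 118 = 410*sqrt(-248 + 4) + 118 = 410*sqrt(-244) + 118 = 410*(2*I*sqrt(61)) + 118 = 820*I*sqrt(61) + 118 = 118 + 820*I*sqrt(61)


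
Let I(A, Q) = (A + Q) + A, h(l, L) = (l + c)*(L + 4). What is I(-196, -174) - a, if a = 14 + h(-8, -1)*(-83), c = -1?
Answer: -2821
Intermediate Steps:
h(l, L) = (-1 + l)*(4 + L) (h(l, L) = (l - 1)*(L + 4) = (-1 + l)*(4 + L))
a = 2255 (a = 14 + (-4 - 1*(-1) + 4*(-8) - 1*(-8))*(-83) = 14 + (-4 + 1 - 32 + 8)*(-83) = 14 - 27*(-83) = 14 + 2241 = 2255)
I(A, Q) = Q + 2*A
I(-196, -174) - a = (-174 + 2*(-196)) - 1*2255 = (-174 - 392) - 2255 = -566 - 2255 = -2821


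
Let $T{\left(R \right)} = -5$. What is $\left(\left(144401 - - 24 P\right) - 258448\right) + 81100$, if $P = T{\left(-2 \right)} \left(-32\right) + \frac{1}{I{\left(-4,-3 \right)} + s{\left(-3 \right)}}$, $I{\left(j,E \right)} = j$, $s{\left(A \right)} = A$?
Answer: $- \frac{203773}{7} \approx -29110.0$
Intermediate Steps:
$P = \frac{1119}{7}$ ($P = \left(-5\right) \left(-32\right) + \frac{1}{-4 - 3} = 160 + \frac{1}{-7} = 160 - \frac{1}{7} = \frac{1119}{7} \approx 159.86$)
$\left(\left(144401 - - 24 P\right) - 258448\right) + 81100 = \left(\left(144401 - \left(-24\right) \frac{1119}{7}\right) - 258448\right) + 81100 = \left(\left(144401 - - \frac{26856}{7}\right) - 258448\right) + 81100 = \left(\left(144401 + \frac{26856}{7}\right) - 258448\right) + 81100 = \left(\frac{1037663}{7} - 258448\right) + 81100 = - \frac{771473}{7} + 81100 = - \frac{203773}{7}$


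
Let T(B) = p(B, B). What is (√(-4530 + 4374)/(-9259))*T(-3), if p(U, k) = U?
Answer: 6*I*√39/9259 ≈ 0.0040469*I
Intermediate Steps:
T(B) = B
(√(-4530 + 4374)/(-9259))*T(-3) = (√(-4530 + 4374)/(-9259))*(-3) = (√(-156)*(-1/9259))*(-3) = ((2*I*√39)*(-1/9259))*(-3) = -2*I*√39/9259*(-3) = 6*I*√39/9259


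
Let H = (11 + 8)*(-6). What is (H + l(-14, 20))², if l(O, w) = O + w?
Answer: 11664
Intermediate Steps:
H = -114 (H = 19*(-6) = -114)
(H + l(-14, 20))² = (-114 + (-14 + 20))² = (-114 + 6)² = (-108)² = 11664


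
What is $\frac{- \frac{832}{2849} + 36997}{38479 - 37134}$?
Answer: $\frac{105403621}{3831905} \approx 27.507$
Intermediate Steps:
$\frac{- \frac{832}{2849} + 36997}{38479 - 37134} = \frac{\left(-832\right) \frac{1}{2849} + 36997}{1345} = \left(- \frac{832}{2849} + 36997\right) \frac{1}{1345} = \frac{105403621}{2849} \cdot \frac{1}{1345} = \frac{105403621}{3831905}$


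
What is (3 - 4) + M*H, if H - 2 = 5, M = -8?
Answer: -57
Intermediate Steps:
H = 7 (H = 2 + 5 = 7)
(3 - 4) + M*H = (3 - 4) - 8*7 = -1 - 56 = -57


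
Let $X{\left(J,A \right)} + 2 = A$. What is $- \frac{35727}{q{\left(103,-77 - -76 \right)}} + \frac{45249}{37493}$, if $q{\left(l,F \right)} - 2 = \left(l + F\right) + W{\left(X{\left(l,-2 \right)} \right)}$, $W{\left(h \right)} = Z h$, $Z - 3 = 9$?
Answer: $- \frac{1336978467}{2099608} \approx -636.78$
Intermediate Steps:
$Z = 12$ ($Z = 3 + 9 = 12$)
$X{\left(J,A \right)} = -2 + A$
$W{\left(h \right)} = 12 h$
$q{\left(l,F \right)} = -46 + F + l$ ($q{\left(l,F \right)} = 2 + \left(\left(l + F\right) + 12 \left(-2 - 2\right)\right) = 2 + \left(\left(F + l\right) + 12 \left(-4\right)\right) = 2 - \left(48 - F - l\right) = 2 + \left(-48 + F + l\right) = -46 + F + l$)
$- \frac{35727}{q{\left(103,-77 - -76 \right)}} + \frac{45249}{37493} = - \frac{35727}{-46 - 1 + 103} + \frac{45249}{37493} = - \frac{35727}{56} + \frac{45249}{37493} = - \frac{1336978467}{2099608}$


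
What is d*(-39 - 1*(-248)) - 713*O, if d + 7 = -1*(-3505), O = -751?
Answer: 1266545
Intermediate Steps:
d = 3498 (d = -7 - 1*(-3505) = -7 + 3505 = 3498)
d*(-39 - 1*(-248)) - 713*O = 3498*(-39 - 1*(-248)) - 713*(-751) = 3498*(-39 + 248) + 535463 = 3498*209 + 535463 = 731082 + 535463 = 1266545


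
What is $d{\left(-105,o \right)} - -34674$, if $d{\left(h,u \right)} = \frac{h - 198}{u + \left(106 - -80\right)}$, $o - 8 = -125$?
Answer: $\frac{797401}{23} \approx 34670.0$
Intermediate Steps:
$o = -117$ ($o = 8 - 125 = -117$)
$d{\left(h,u \right)} = \frac{-198 + h}{186 + u}$ ($d{\left(h,u \right)} = \frac{-198 + h}{u + \left(106 + 80\right)} = \frac{-198 + h}{u + 186} = \frac{-198 + h}{186 + u}$)
$d{\left(-105,o \right)} - -34674 = \frac{-198 - 105}{186 - 117} - -34674 = \frac{1}{69} \left(-303\right) + 34674 = - \frac{101}{23} + 34674 = \frac{797401}{23}$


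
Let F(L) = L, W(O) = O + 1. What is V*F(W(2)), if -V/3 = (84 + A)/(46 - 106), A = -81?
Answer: 9/20 ≈ 0.45000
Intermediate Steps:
W(O) = 1 + O
V = 3/20 (V = -3*(84 - 81)/(46 - 106) = -9/(-60) = -9*(-1)/60 = -3*(-1/20) = 3/20 ≈ 0.15000)
V*F(W(2)) = 3*(1 + 2)/20 = (3/20)*3 = 9/20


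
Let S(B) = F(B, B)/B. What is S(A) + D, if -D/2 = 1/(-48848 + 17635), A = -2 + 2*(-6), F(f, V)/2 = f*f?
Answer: -873962/31213 ≈ -28.000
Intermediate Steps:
F(f, V) = 2*f² (F(f, V) = 2*(f*f) = 2*f²)
A = -14 (A = -2 - 12 = -14)
D = 2/31213 (D = -2/(-48848 + 17635) = -2/(-31213) = -2*(-1/31213) = 2/31213 ≈ 6.4076e-5)
S(B) = 2*B (S(B) = (2*B²)/B = 2*B)
S(A) + D = 2*(-14) + 2/31213 = -28 + 2/31213 = -873962/31213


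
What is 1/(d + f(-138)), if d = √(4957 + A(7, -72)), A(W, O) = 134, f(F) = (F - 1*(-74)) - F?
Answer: 74/385 - √5091/385 ≈ 0.0068799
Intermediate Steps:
f(F) = 74 (f(F) = (F + 74) - F = (74 + F) - F = 74)
d = √5091 (d = √(4957 + 134) = √5091 ≈ 71.351)
1/(d + f(-138)) = 1/(√5091 + 74) = 1/(74 + √5091)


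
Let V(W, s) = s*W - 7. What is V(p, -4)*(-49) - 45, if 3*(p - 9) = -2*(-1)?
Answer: 6578/3 ≈ 2192.7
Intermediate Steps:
p = 29/3 (p = 9 + (-2*(-1))/3 = 9 + (1/3)*2 = 9 + 2/3 = 29/3 ≈ 9.6667)
V(W, s) = -7 + W*s (V(W, s) = W*s - 7 = -7 + W*s)
V(p, -4)*(-49) - 45 = (-7 + (29/3)*(-4))*(-49) - 45 = (-7 - 116/3)*(-49) - 45 = -137/3*(-49) - 45 = 6713/3 - 45 = 6578/3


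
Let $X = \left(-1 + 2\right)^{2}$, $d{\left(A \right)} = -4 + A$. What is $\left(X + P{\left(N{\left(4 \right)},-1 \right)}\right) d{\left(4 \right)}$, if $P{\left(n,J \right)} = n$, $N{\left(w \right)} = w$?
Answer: $0$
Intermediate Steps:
$X = 1$ ($X = 1^{2} = 1$)
$\left(X + P{\left(N{\left(4 \right)},-1 \right)}\right) d{\left(4 \right)} = \left(1 + 4\right) \left(-4 + 4\right) = 5 \cdot 0 = 0$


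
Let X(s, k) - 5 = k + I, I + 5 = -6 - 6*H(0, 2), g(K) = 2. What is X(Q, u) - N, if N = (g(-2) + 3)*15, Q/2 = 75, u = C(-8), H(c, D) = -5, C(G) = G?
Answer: -59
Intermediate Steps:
u = -8
Q = 150 (Q = 2*75 = 150)
N = 75 (N = (2 + 3)*15 = 5*15 = 75)
I = 19 (I = -5 + (-6 - 6*(-5)) = -5 + (-6 + 30) = -5 + 24 = 19)
X(s, k) = 24 + k (X(s, k) = 5 + (k + 19) = 5 + (19 + k) = 24 + k)
X(Q, u) - N = (24 - 8) - 1*75 = 16 - 75 = -59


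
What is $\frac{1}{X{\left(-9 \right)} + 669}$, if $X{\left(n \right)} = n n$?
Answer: $\frac{1}{750} \approx 0.0013333$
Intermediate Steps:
$X{\left(n \right)} = n^{2}$
$\frac{1}{X{\left(-9 \right)} + 669} = \frac{1}{\left(-9\right)^{2} + 669} = \frac{1}{81 + 669} = \frac{1}{750}$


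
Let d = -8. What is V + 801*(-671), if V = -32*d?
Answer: -537215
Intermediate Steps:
V = 256 (V = -32*(-8) = 256)
V + 801*(-671) = 256 + 801*(-671) = 256 - 537471 = -537215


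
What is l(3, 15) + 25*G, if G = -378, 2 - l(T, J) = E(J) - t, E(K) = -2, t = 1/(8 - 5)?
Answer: -28337/3 ≈ -9445.7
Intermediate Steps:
t = ⅓ (t = 1/3 = ⅓ ≈ 0.33333)
l(T, J) = 13/3 (l(T, J) = 2 - (-2 - 1*⅓) = 2 - (-2 - ⅓) = 2 - 1*(-7/3) = 2 + 7/3 = 13/3)
l(3, 15) + 25*G = 13/3 + 25*(-378) = 13/3 - 9450 = -28337/3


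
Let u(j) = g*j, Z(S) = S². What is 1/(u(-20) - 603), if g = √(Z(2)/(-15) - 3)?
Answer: -1809/1094747 + 28*I*√15/1094747 ≈ -0.0016524 + 9.9058e-5*I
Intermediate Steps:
g = 7*I*√15/15 (g = √(2²/(-15) - 3) = √(4*(-1/15) - 3) = √(-4/15 - 3) = √(-49/15) = 7*I*√15/15 ≈ 1.8074*I)
u(j) = 7*I*j*√15/15 (u(j) = (7*I*√15/15)*j = 7*I*j*√15/15)
1/(u(-20) - 603) = 1/((7/15)*I*(-20)*√15 - 603) = 1/(-28*I*√15/3 - 603) = 1/(-603 - 28*I*√15/3)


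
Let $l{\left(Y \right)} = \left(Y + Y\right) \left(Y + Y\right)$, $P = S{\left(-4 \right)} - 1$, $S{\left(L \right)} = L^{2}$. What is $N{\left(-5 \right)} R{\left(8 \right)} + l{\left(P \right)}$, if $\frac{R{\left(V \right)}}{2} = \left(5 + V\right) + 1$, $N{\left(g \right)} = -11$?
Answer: $592$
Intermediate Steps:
$R{\left(V \right)} = 12 + 2 V$ ($R{\left(V \right)} = 2 \left(\left(5 + V\right) + 1\right) = 2 \left(6 + V\right) = 12 + 2 V$)
$P = 15$ ($P = \left(-4\right)^{2} - 1 = 16 - 1 = 15$)
$l{\left(Y \right)} = 4 Y^{2}$ ($l{\left(Y \right)} = 2 Y 2 Y = 4 Y^{2}$)
$N{\left(-5 \right)} R{\left(8 \right)} + l{\left(P \right)} = - 11 \left(12 + 2 \cdot 8\right) + 4 \cdot 15^{2} = - 11 \left(12 + 16\right) + 4 \cdot 225 = \left(-11\right) 28 + 900 = -308 + 900 = 592$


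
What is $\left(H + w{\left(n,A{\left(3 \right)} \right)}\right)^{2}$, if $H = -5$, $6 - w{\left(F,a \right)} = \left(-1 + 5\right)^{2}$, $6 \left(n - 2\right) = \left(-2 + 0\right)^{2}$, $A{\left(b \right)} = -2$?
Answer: $225$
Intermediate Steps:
$n = \frac{8}{3}$ ($n = 2 + \frac{\left(-2 + 0\right)^{2}}{6} = 2 + \frac{\left(-2\right)^{2}}{6} = 2 + \frac{1}{6} \cdot 4 = 2 + \frac{2}{3} = \frac{8}{3} \approx 2.6667$)
$w{\left(F,a \right)} = -10$ ($w{\left(F,a \right)} = 6 - \left(-1 + 5\right)^{2} = 6 - 4^{2} = 6 - 16 = -10$)
$\left(H + w{\left(n,A{\left(3 \right)} \right)}\right)^{2} = \left(-5 - 10\right)^{2} = \left(-15\right)^{2} = 225$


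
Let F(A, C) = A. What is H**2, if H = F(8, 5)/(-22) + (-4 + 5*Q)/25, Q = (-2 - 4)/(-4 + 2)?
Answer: 441/75625 ≈ 0.0058314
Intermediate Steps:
Q = 3 (Q = -6/(-2) = -6*(-1/2) = 3)
H = 21/275 (H = 8/(-22) + (-4 + 5*3)/25 = 8*(-1/22) + (-4 + 15)*(1/25) = -4/11 + 11*(1/25) = -4/11 + 11/25 = 21/275 ≈ 0.076364)
H**2 = (21/275)**2 = 441/75625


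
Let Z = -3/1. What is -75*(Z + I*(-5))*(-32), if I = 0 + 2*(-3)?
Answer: 64800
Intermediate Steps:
I = -6 (I = 0 - 6 = -6)
Z = -3 (Z = -3*1 = -3)
-75*(Z + I*(-5))*(-32) = -75*(-3 - 6*(-5))*(-32) = -75*(-3 + 30)*(-32) = -75*27*(-32) = -2025*(-32) = 64800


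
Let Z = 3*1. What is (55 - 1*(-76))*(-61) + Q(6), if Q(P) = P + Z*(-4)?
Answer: -7997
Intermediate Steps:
Z = 3
Q(P) = -12 + P (Q(P) = P + 3*(-4) = P - 12 = -12 + P)
(55 - 1*(-76))*(-61) + Q(6) = (55 - 1*(-76))*(-61) + (-12 + 6) = (55 + 76)*(-61) - 6 = 131*(-61) - 6 = -7991 - 6 = -7997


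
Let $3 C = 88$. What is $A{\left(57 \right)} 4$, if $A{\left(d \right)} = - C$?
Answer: $- \frac{352}{3} \approx -117.33$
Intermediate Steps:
$C = \frac{88}{3}$ ($C = \frac{1}{3} \cdot 88 = \frac{88}{3} \approx 29.333$)
$A{\left(d \right)} = - \frac{88}{3}$ ($A{\left(d \right)} = \left(-1\right) \frac{88}{3} = - \frac{88}{3}$)
$A{\left(57 \right)} 4 = \left(- \frac{88}{3}\right) 4 = - \frac{352}{3}$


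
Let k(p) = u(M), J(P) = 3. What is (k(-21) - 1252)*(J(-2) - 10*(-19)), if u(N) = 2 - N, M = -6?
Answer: -240092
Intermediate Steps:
k(p) = 8 (k(p) = 2 - 1*(-6) = 2 + 6 = 8)
(k(-21) - 1252)*(J(-2) - 10*(-19)) = (8 - 1252)*(3 - 10*(-19)) = -1244*(3 + 190) = -1244*193 = -240092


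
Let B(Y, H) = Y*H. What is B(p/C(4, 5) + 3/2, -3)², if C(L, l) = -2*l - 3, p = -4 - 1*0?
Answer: 19881/676 ≈ 29.410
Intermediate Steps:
p = -4 (p = -4 + 0 = -4)
C(L, l) = -3 - 2*l
B(Y, H) = H*Y
B(p/C(4, 5) + 3/2, -3)² = (-3*(-4/(-3 - 2*5) + 3/2))² = (-3*(-4/(-3 - 10) + 3*(½)))² = (-3*(-4/(-13) + 3/2))² = (-3*(-4*(-1/13) + 3/2))² = (-3*(4/13 + 3/2))² = (-3*47/26)² = (-141/26)² = 19881/676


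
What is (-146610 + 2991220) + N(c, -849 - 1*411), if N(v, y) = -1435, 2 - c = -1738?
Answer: 2843175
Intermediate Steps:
c = 1740 (c = 2 - 1*(-1738) = 2 + 1738 = 1740)
(-146610 + 2991220) + N(c, -849 - 1*411) = (-146610 + 2991220) - 1435 = 2844610 - 1435 = 2843175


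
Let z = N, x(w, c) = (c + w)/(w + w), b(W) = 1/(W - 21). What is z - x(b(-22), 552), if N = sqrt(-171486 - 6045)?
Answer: 23735/2 + 59*I*sqrt(51) ≈ 11868.0 + 421.34*I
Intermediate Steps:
b(W) = 1/(-21 + W)
N = 59*I*sqrt(51) (N = sqrt(-177531) = 59*I*sqrt(51) ≈ 421.34*I)
x(w, c) = (c + w)/(2*w) (x(w, c) = (c + w)/((2*w)) = (c + w)*(1/(2*w)) = (c + w)/(2*w))
z = 59*I*sqrt(51) ≈ 421.34*I
z - x(b(-22), 552) = 59*I*sqrt(51) - (552 + 1/(-21 - 22))/(2*(1/(-21 - 22))) = 59*I*sqrt(51) - (552 + 1/(-43))/(2*(1/(-43))) = 59*I*sqrt(51) - (552 - 1/43)/(2*(-1/43)) = 59*I*sqrt(51) - (-43)*23735/(2*43) = 59*I*sqrt(51) - 1*(-23735/2) = 59*I*sqrt(51) + 23735/2 = 23735/2 + 59*I*sqrt(51)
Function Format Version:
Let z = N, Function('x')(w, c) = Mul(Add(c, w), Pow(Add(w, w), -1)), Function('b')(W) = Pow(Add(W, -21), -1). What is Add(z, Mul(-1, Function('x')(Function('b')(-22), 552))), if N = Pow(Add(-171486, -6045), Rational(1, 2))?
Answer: Add(Rational(23735, 2), Mul(59, I, Pow(51, Rational(1, 2)))) ≈ Add(11868., Mul(421.34, I))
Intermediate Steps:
Function('b')(W) = Pow(Add(-21, W), -1)
N = Mul(59, I, Pow(51, Rational(1, 2))) (N = Pow(-177531, Rational(1, 2)) = Mul(59, I, Pow(51, Rational(1, 2))) ≈ Mul(421.34, I))
Function('x')(w, c) = Mul(Rational(1, 2), Pow(w, -1), Add(c, w)) (Function('x')(w, c) = Mul(Add(c, w), Pow(Mul(2, w), -1)) = Mul(Add(c, w), Mul(Rational(1, 2), Pow(w, -1))) = Mul(Rational(1, 2), Pow(w, -1), Add(c, w)))
z = Mul(59, I, Pow(51, Rational(1, 2))) ≈ Mul(421.34, I)
Add(z, Mul(-1, Function('x')(Function('b')(-22), 552))) = Add(Mul(59, I, Pow(51, Rational(1, 2))), Mul(-1, Mul(Rational(1, 2), Pow(Pow(Add(-21, -22), -1), -1), Add(552, Pow(Add(-21, -22), -1))))) = Add(Mul(59, I, Pow(51, Rational(1, 2))), Mul(-1, Mul(Rational(1, 2), Pow(Pow(-43, -1), -1), Add(552, Pow(-43, -1))))) = Add(Mul(59, I, Pow(51, Rational(1, 2))), Mul(-1, Mul(Rational(1, 2), Pow(Rational(-1, 43), -1), Add(552, Rational(-1, 43))))) = Add(Mul(59, I, Pow(51, Rational(1, 2))), Mul(-1, Mul(Rational(1, 2), -43, Rational(23735, 43)))) = Add(Mul(59, I, Pow(51, Rational(1, 2))), Mul(-1, Rational(-23735, 2))) = Add(Mul(59, I, Pow(51, Rational(1, 2))), Rational(23735, 2)) = Add(Rational(23735, 2), Mul(59, I, Pow(51, Rational(1, 2))))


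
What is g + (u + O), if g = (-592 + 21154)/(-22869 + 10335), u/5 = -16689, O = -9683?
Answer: -194547819/2089 ≈ -93130.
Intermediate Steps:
u = -83445 (u = 5*(-16689) = -83445)
g = -3427/2089 (g = 20562/(-12534) = 20562*(-1/12534) = -3427/2089 ≈ -1.6405)
g + (u + O) = -3427/2089 + (-83445 - 9683) = -3427/2089 - 93128 = -194547819/2089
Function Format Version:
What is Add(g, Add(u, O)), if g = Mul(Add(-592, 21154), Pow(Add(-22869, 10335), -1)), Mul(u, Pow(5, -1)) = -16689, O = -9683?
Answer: Rational(-194547819, 2089) ≈ -93130.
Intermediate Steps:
u = -83445 (u = Mul(5, -16689) = -83445)
g = Rational(-3427, 2089) (g = Mul(20562, Pow(-12534, -1)) = Mul(20562, Rational(-1, 12534)) = Rational(-3427, 2089) ≈ -1.6405)
Add(g, Add(u, O)) = Add(Rational(-3427, 2089), Add(-83445, -9683)) = Add(Rational(-3427, 2089), -93128) = Rational(-194547819, 2089)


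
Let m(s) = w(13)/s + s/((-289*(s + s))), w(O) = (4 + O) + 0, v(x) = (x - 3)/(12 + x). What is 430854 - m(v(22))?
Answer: 4731304563/10982 ≈ 4.3082e+5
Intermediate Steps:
v(x) = (-3 + x)/(12 + x)
w(O) = 4 + O
m(s) = -1/578 + 17/s (m(s) = (4 + 13)/s + s/((-289*(s + s))) = 17/s + s/((-578*s)) = 17/s + s*(-1/(578*s)) = 17/s - 1/578 = -1/578 + 17/s)
430854 - m(v(22)) = 430854 - (9826 - (-3 + 22)/(12 + 22))/(578*((-3 + 22)/(12 + 22))) = 430854 - (9826 - 19/34)/(578*(19/34)) = 430854 - (9826 - 19/34)/(578*((1/34)*19)) = 430854 - (9826 - 1*19/34)/(578*19/34) = 430854 - 34*(9826 - 19/34)/(578*19) = 430854 - 34*334065/(578*19*34) = 430854 - 1*334065/10982 = 430854 - 334065/10982 = 4731304563/10982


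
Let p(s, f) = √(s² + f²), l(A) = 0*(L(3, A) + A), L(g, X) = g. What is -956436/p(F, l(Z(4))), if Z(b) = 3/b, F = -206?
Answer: -478218/103 ≈ -4642.9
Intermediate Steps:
l(A) = 0 (l(A) = 0*(3 + A) = 0)
p(s, f) = √(f² + s²)
-956436/p(F, l(Z(4))) = -956436/√(0² + (-206)²) = -956436/√(0 + 42436) = -956436/(√42436) = -956436/206 = -956436*1/206 = -478218/103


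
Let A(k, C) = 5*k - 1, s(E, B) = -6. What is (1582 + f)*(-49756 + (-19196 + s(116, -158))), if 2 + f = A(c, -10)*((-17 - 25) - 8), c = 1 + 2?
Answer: -60683040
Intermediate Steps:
c = 3
A(k, C) = -1 + 5*k
f = -702 (f = -2 + (-1 + 5*3)*((-17 - 25) - 8) = -2 + (-1 + 15)*(-42 - 8) = -2 + 14*(-50) = -2 - 700 = -702)
(1582 + f)*(-49756 + (-19196 + s(116, -158))) = (1582 - 702)*(-49756 + (-19196 - 6)) = 880*(-49756 - 19202) = 880*(-68958) = -60683040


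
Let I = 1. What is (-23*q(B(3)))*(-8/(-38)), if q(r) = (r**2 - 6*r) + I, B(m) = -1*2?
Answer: -1564/19 ≈ -82.316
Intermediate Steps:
B(m) = -2
q(r) = 1 + r**2 - 6*r (q(r) = (r**2 - 6*r) + 1 = 1 + r**2 - 6*r)
(-23*q(B(3)))*(-8/(-38)) = (-23*(1 + (-2)**2 - 6*(-2)))*(-8/(-38)) = (-23*(1 + 4 + 12))*(-8*(-1/38)) = -23*17*(4/19) = -391*4/19 = -1564/19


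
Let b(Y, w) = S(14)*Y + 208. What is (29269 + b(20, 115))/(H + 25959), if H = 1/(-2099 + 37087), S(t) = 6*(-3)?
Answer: 1018745596/908253493 ≈ 1.1217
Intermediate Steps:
S(t) = -18
H = 1/34988 ≈ 2.8581e-5
b(Y, w) = 208 - 18*Y (b(Y, w) = -18*Y + 208 = 208 - 18*Y)
(29269 + b(20, 115))/(H + 25959) = (29269 + (208 - 18*20))/(1/34988 + 25959) = (29269 + (208 - 360))/(908253493/34988) = (29269 - 152)*(34988/908253493) = 29117*(34988/908253493) = 1018745596/908253493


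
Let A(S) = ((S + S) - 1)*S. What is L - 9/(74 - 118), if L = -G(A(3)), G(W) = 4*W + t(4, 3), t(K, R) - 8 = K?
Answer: -3159/44 ≈ -71.795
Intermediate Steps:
t(K, R) = 8 + K
A(S) = S*(-1 + 2*S) (A(S) = (2*S - 1)*S = (-1 + 2*S)*S = S*(-1 + 2*S))
G(W) = 12 + 4*W (G(W) = 4*W + (8 + 4) = 4*W + 12 = 12 + 4*W)
L = -72 (L = -(12 + 4*(3*(-1 + 2*3))) = -(12 + 4*(3*(-1 + 6))) = -(12 + 4*(3*5)) = -(12 + 4*15) = -(12 + 60) = -1*72 = -72)
L - 9/(74 - 118) = -72 - 9/(74 - 118) = -72 - 9/(-44) = -72 - 1/44*(-9) = -72 + 9/44 = -3159/44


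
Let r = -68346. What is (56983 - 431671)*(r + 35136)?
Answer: 12443388480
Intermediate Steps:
(56983 - 431671)*(r + 35136) = (56983 - 431671)*(-68346 + 35136) = -374688*(-33210) = 12443388480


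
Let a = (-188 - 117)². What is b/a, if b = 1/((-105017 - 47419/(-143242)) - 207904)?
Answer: -143242/4169695153620575 ≈ -3.4353e-11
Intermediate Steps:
b = -143242/44823382463 (b = 1/((-105017 - 47419*(-1/143242)) - 207904) = 1/((-105017 + 47419/143242) - 207904) = 1/(-15042797695/143242 - 207904) = 1/(-44823382463/143242) = -143242/44823382463 ≈ -3.1957e-6)
a = 93025 (a = (-305)² = 93025)
b/a = -143242/44823382463/93025 = -143242/44823382463*1/93025 = -143242/4169695153620575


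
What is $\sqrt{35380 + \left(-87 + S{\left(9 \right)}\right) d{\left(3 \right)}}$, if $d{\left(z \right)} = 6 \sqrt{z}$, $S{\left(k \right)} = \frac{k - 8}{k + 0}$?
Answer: $\frac{2 \sqrt{79605 - 1173 \sqrt{3}}}{3} \approx 185.68$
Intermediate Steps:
$S{\left(k \right)} = \frac{-8 + k}{k}$
$\sqrt{35380 + \left(-87 + S{\left(9 \right)}\right) d{\left(3 \right)}} = \sqrt{35380 + \left(-87 + \frac{-8 + 9}{9}\right) 6 \sqrt{3}} = \sqrt{35380 + \left(-87 + \frac{1}{9} \cdot 1\right) 6 \sqrt{3}} = \sqrt{35380 + \left(-87 + \frac{1}{9}\right) 6 \sqrt{3}} = \sqrt{35380 - \frac{782 \cdot 6 \sqrt{3}}{9}} = \sqrt{35380 - \frac{1564 \sqrt{3}}{3}}$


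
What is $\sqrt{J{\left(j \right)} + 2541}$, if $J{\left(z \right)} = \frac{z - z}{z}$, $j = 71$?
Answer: $11 \sqrt{21} \approx 50.408$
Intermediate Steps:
$J{\left(z \right)} = 0$ ($J{\left(z \right)} = \frac{0}{z} = 0$)
$\sqrt{J{\left(j \right)} + 2541} = \sqrt{0 + 2541} = \sqrt{2541} = 11 \sqrt{21}$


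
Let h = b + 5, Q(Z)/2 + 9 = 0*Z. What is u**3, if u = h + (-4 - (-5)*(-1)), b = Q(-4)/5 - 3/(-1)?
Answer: -12167/125 ≈ -97.336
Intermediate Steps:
Q(Z) = -18 (Q(Z) = -18 + 2*(0*Z) = -18 + 2*0 = -18 + 0 = -18)
b = -3/5 (b = -18/5 - 3/(-1) = -18*1/5 - 3*(-1) = -18/5 + 3 = -3/5 ≈ -0.60000)
h = 22/5 (h = -3/5 + 5 = 22/5 ≈ 4.4000)
u = -23/5 (u = 22/5 + (-4 - (-5)*(-1)) = 22/5 + (-4 - 1*5) = 22/5 + (-4 - 5) = 22/5 - 9 = -23/5 ≈ -4.6000)
u**3 = (-23/5)**3 = -12167/125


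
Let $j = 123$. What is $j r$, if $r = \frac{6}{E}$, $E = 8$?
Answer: $\frac{369}{4} \approx 92.25$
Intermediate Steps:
$r = \frac{3}{4}$ ($r = \frac{6}{8} = 6 \cdot \frac{1}{8} = \frac{3}{4} \approx 0.75$)
$j r = 123 \cdot \frac{3}{4} = \frac{369}{4}$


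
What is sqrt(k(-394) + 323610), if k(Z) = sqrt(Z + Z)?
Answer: sqrt(323610 + 2*I*sqrt(197)) ≈ 568.87 + 0.025*I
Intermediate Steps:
k(Z) = sqrt(2)*sqrt(Z) (k(Z) = sqrt(2*Z) = sqrt(2)*sqrt(Z))
sqrt(k(-394) + 323610) = sqrt(sqrt(2)*sqrt(-394) + 323610) = sqrt(sqrt(2)*(I*sqrt(394)) + 323610) = sqrt(2*I*sqrt(197) + 323610) = sqrt(323610 + 2*I*sqrt(197))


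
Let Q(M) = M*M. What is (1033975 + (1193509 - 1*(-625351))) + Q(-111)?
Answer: 2865156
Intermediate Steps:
Q(M) = M**2
(1033975 + (1193509 - 1*(-625351))) + Q(-111) = (1033975 + (1193509 - 1*(-625351))) + (-111)**2 = (1033975 + (1193509 + 625351)) + 12321 = (1033975 + 1818860) + 12321 = 2852835 + 12321 = 2865156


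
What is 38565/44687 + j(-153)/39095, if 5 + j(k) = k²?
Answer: 2553553223/1747038265 ≈ 1.4616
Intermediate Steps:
j(k) = -5 + k²
38565/44687 + j(-153)/39095 = 38565/44687 + (-5 + (-153)²)/39095 = 38565*(1/44687) + (-5 + 23409)*(1/39095) = 38565/44687 + 23404*(1/39095) = 38565/44687 + 23404/39095 = 2553553223/1747038265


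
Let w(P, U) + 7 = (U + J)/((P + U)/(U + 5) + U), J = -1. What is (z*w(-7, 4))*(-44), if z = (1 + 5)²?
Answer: 9792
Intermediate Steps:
z = 36 (z = 6² = 36)
w(P, U) = -7 + (-1 + U)/(U + (P + U)/(5 + U)) (w(P, U) = -7 + (U - 1)/((P + U)/(U + 5) + U) = -7 + (-1 + U)/((P + U)/(5 + U) + U) = -7 + (-1 + U)/(U + (P + U)/(5 + U)))
(z*w(-7, 4))*(-44) = (36*((-5 - 38*4 - 7*(-7) - 6*4²)/(-7 + 4² + 6*4)))*(-44) = (36*((-5 - 152 + 49 - 6*16)/(-7 + 16 + 24)))*(-44) = (36*((-5 - 152 + 49 - 96)/33))*(-44) = (36*((1/33)*(-204)))*(-44) = (36*(-68/11))*(-44) = -2448/11*(-44) = 9792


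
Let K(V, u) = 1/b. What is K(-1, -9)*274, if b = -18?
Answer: -137/9 ≈ -15.222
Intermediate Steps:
K(V, u) = -1/18 (K(V, u) = 1/(-18) = -1/18)
K(-1, -9)*274 = -1/18*274 = -137/9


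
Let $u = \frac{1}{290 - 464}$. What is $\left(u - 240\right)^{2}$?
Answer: $\frac{1743981121}{30276} \approx 57603.0$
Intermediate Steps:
$u = - \frac{1}{174}$ ($u = \frac{1}{-174} = - \frac{1}{174} \approx -0.0057471$)
$\left(u - 240\right)^{2} = \left(- \frac{1}{174} - 240\right)^{2} = \left(- \frac{41761}{174}\right)^{2} = \frac{1743981121}{30276}$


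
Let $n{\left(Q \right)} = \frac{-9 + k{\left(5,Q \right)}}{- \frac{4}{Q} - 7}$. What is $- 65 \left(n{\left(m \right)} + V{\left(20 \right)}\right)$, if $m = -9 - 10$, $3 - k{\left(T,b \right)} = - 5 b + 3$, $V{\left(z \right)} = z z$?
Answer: $- \frac{3482440}{129} \approx -26996.0$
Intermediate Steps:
$V{\left(z \right)} = z^{2}$
$k{\left(T,b \right)} = 5 b$ ($k{\left(T,b \right)} = 3 - \left(- 5 b + 3\right) = 3 - \left(3 - 5 b\right) = 3 + \left(-3 + 5 b\right) = 5 b$)
$m = -19$
$n{\left(Q \right)} = \frac{-9 + 5 Q}{-7 - \frac{4}{Q}}$ ($n{\left(Q \right)} = \frac{-9 + 5 Q}{- \frac{4}{Q} - 7} = \frac{-9 + 5 Q}{-7 - \frac{4}{Q}}$)
$- 65 \left(n{\left(m \right)} + V{\left(20 \right)}\right) = - 65 \left(- \frac{19 \left(9 - -95\right)}{4 + 7 \left(-19\right)} + 20^{2}\right) = - 65 \left(- \frac{19 \left(9 + 95\right)}{4 - 133} + 400\right) = - 65 \left(\left(-19\right) \frac{1}{-129} \cdot 104 + 400\right) = - 65 \left(\left(-19\right) \left(- \frac{1}{129}\right) 104 + 400\right) = - 65 \left(\frac{1976}{129} + 400\right) = \left(-65\right) \frac{53576}{129} = - \frac{3482440}{129}$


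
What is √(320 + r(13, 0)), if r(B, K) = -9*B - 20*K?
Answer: √203 ≈ 14.248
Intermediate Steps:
r(B, K) = -20*K - 9*B
√(320 + r(13, 0)) = √(320 + (-20*0 - 9*13)) = √(320 + (0 - 117)) = √(320 - 117) = √203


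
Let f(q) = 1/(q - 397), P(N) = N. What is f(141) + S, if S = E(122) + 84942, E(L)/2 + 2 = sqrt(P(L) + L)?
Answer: 21744127/256 + 4*sqrt(61) ≈ 84969.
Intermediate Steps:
f(q) = 1/(-397 + q)
E(L) = -4 + 2*sqrt(2)*sqrt(L) (E(L) = -4 + 2*sqrt(L + L) = -4 + 2*sqrt(2*L) = -4 + 2*(sqrt(2)*sqrt(L)) = -4 + 2*sqrt(2)*sqrt(L))
S = 84938 + 4*sqrt(61) (S = (-4 + 2*sqrt(2)*sqrt(122)) + 84942 = (-4 + 4*sqrt(61)) + 84942 = 84938 + 4*sqrt(61) ≈ 84969.)
f(141) + S = 1/(-397 + 141) + (84938 + 4*sqrt(61)) = 1/(-256) + (84938 + 4*sqrt(61)) = -1/256 + (84938 + 4*sqrt(61)) = 21744127/256 + 4*sqrt(61)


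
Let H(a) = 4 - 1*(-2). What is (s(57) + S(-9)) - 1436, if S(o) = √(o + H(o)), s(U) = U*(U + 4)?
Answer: 2041 + I*√3 ≈ 2041.0 + 1.732*I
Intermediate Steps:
H(a) = 6 (H(a) = 4 + 2 = 6)
s(U) = U*(4 + U)
S(o) = √(6 + o) (S(o) = √(o + 6) = √(6 + o))
(s(57) + S(-9)) - 1436 = (57*(4 + 57) + √(6 - 9)) - 1436 = (57*61 + √(-3)) - 1436 = (3477 + I*√3) - 1436 = 2041 + I*√3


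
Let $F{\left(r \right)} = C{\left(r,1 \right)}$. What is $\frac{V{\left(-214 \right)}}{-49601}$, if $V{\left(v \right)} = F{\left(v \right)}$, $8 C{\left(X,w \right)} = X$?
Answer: $\frac{107}{198404} \approx 0.0005393$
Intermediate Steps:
$C{\left(X,w \right)} = \frac{X}{8}$
$F{\left(r \right)} = \frac{r}{8}$
$V{\left(v \right)} = \frac{v}{8}$
$\frac{V{\left(-214 \right)}}{-49601} = \frac{\frac{1}{8} \left(-214\right)}{-49601} = \left(- \frac{107}{4}\right) \left(- \frac{1}{49601}\right) = \frac{107}{198404}$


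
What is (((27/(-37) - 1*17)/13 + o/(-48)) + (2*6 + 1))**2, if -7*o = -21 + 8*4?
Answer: 3556554689689/26119731456 ≈ 136.16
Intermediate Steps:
o = -11/7 (o = -(-21 + 8*4)/7 = -(-21 + 32)/7 = -1/7*11 = -11/7 ≈ -1.5714)
(((27/(-37) - 1*17)/13 + o/(-48)) + (2*6 + 1))**2 = (((27/(-37) - 1*17)/13 - 11/7/(-48)) + (2*6 + 1))**2 = (((27*(-1/37) - 17)*(1/13) - 11/7*(-1/48)) + (12 + 1))**2 = (((-27/37 - 17)*(1/13) + 11/336) + 13)**2 = ((-656/37*1/13 + 11/336) + 13)**2 = ((-656/481 + 11/336) + 13)**2 = (-215125/161616 + 13)**2 = (1885883/161616)**2 = 3556554689689/26119731456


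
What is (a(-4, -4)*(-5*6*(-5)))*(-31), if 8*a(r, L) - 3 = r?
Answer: 2325/4 ≈ 581.25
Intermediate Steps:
a(r, L) = 3/8 + r/8
(a(-4, -4)*(-5*6*(-5)))*(-31) = ((3/8 + (⅛)*(-4))*(-5*6*(-5)))*(-31) = ((3/8 - ½)*(-30*(-5)))*(-31) = -⅛*150*(-31) = -75/4*(-31) = 2325/4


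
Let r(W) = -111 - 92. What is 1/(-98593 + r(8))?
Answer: -1/98796 ≈ -1.0122e-5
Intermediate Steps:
r(W) = -203
1/(-98593 + r(8)) = 1/(-98593 - 203) = 1/(-98796) = -1/98796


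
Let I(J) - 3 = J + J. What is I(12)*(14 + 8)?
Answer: 594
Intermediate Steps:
I(J) = 3 + 2*J (I(J) = 3 + (J + J) = 3 + 2*J)
I(12)*(14 + 8) = (3 + 2*12)*(14 + 8) = (3 + 24)*22 = 27*22 = 594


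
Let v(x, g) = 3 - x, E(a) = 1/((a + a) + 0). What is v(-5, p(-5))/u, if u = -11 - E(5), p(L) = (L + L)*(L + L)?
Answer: -80/111 ≈ -0.72072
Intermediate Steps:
p(L) = 4*L**2 (p(L) = (2*L)*(2*L) = 4*L**2)
E(a) = 1/(2*a) (E(a) = 1/(2*a + 0) = 1/(2*a))
u = -111/10 (u = -11 - 1/(2*5) = -11 - 1*1/10 = -11 - 1/10 = -111/10 ≈ -11.100)
v(-5, p(-5))/u = (3 - 1*(-5))/(-111/10) = (3 + 5)*(-10/111) = 8*(-10/111) = -80/111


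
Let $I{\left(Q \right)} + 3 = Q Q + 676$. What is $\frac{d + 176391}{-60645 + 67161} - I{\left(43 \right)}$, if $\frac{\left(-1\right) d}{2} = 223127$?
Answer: $- \frac{16703215}{6516} \approx -2563.4$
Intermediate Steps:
$d = -446254$ ($d = \left(-2\right) 223127 = -446254$)
$I{\left(Q \right)} = 673 + Q^{2}$ ($I{\left(Q \right)} = -3 + \left(Q Q + 676\right) = -3 + \left(Q^{2} + 676\right) = -3 + \left(676 + Q^{2}\right) = 673 + Q^{2}$)
$\frac{d + 176391}{-60645 + 67161} - I{\left(43 \right)} = \frac{-446254 + 176391}{-60645 + 67161} - \left(673 + 43^{2}\right) = - \frac{269863}{6516} - \left(673 + 1849\right) = \left(-269863\right) \frac{1}{6516} - 2522 = - \frac{269863}{6516} - 2522 = - \frac{16703215}{6516}$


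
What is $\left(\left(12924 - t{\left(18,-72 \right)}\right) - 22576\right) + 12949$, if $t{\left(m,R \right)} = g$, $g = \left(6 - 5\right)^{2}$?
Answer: $3296$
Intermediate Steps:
$g = 1$ ($g = 1^{2} = 1$)
$t{\left(m,R \right)} = 1$
$\left(\left(12924 - t{\left(18,-72 \right)}\right) - 22576\right) + 12949 = \left(\left(12924 - 1\right) - 22576\right) + 12949 = \left(12923 - 22576\right) + 12949 = -9653 + 12949 = 3296$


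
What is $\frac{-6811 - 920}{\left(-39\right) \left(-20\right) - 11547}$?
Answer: $\frac{2577}{3589} \approx 0.71803$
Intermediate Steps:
$\frac{-6811 - 920}{\left(-39\right) \left(-20\right) - 11547} = - \frac{7731}{780 - 11547} = - \frac{7731}{-10767} = \left(-7731\right) \left(- \frac{1}{10767}\right) = \frac{2577}{3589}$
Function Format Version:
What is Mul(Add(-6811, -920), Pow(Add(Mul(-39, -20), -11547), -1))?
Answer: Rational(2577, 3589) ≈ 0.71803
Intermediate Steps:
Mul(Add(-6811, -920), Pow(Add(Mul(-39, -20), -11547), -1)) = Mul(-7731, Pow(Add(780, -11547), -1)) = Mul(-7731, Pow(-10767, -1)) = Mul(-7731, Rational(-1, 10767)) = Rational(2577, 3589)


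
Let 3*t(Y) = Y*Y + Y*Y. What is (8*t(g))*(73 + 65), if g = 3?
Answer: 6624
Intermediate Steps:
t(Y) = 2*Y²/3 (t(Y) = (Y*Y + Y*Y)/3 = (Y² + Y²)/3 = (2*Y²)/3 = 2*Y²/3)
(8*t(g))*(73 + 65) = (8*((⅔)*3²))*(73 + 65) = (8*((⅔)*9))*138 = (8*6)*138 = 48*138 = 6624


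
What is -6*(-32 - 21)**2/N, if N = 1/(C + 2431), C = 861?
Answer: -55483368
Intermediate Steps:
N = 1/3292 (N = 1/(861 + 2431) = 1/3292 ≈ 0.00030377)
-6*(-32 - 21)**2/N = -6*(-32 - 21)**2/1/3292 = -6*(-53)**2*3292 = -16854*3292 = -6*9247228 = -55483368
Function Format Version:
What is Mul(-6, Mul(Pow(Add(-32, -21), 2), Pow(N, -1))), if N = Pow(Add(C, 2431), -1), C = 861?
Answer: -55483368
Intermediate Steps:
N = Rational(1, 3292) (N = Pow(Add(861, 2431), -1) = Pow(3292, -1) = Rational(1, 3292) ≈ 0.00030377)
Mul(-6, Mul(Pow(Add(-32, -21), 2), Pow(N, -1))) = Mul(-6, Mul(Pow(Add(-32, -21), 2), Pow(Rational(1, 3292), -1))) = Mul(-6, Mul(Pow(-53, 2), 3292)) = Mul(-6, Mul(2809, 3292)) = Mul(-6, 9247228) = -55483368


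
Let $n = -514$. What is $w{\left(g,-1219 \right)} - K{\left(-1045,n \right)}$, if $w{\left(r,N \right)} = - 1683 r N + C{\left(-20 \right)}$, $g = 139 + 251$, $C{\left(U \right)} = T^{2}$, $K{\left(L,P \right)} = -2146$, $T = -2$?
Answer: $800117180$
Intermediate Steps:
$C{\left(U \right)} = 4$ ($C{\left(U \right)} = \left(-2\right)^{2} = 4$)
$g = 390$
$w{\left(r,N \right)} = 4 - 1683 N r$ ($w{\left(r,N \right)} = - 1683 r N + 4 = - 1683 N r + 4 = 4 - 1683 N r$)
$w{\left(g,-1219 \right)} - K{\left(-1045,n \right)} = \left(4 - \left(-2051577\right) 390\right) - -2146 = \left(4 + 800115030\right) + 2146 = 800115034 + 2146 = 800117180$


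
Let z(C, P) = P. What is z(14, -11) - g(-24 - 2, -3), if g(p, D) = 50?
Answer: -61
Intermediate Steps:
z(14, -11) - g(-24 - 2, -3) = -11 - 1*50 = -11 - 50 = -61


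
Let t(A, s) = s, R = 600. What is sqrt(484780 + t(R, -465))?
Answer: sqrt(484315) ≈ 695.93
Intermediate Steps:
sqrt(484780 + t(R, -465)) = sqrt(484780 - 465) = sqrt(484315)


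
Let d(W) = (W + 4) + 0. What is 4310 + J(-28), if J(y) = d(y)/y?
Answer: 30176/7 ≈ 4310.9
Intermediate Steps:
d(W) = 4 + W (d(W) = (4 + W) + 0 = 4 + W)
J(y) = (4 + y)/y
4310 + J(-28) = 4310 + (4 - 28)/(-28) = 4310 - 1/28*(-24) = 4310 + 6/7 = 30176/7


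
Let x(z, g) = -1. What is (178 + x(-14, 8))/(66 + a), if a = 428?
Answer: 177/494 ≈ 0.35830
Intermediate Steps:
(178 + x(-14, 8))/(66 + a) = (178 - 1)/(66 + 428) = 177/494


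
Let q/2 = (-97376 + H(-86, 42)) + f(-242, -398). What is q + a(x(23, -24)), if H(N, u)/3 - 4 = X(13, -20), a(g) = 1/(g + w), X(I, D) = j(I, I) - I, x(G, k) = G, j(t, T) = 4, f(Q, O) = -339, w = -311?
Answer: -56292481/288 ≈ -1.9546e+5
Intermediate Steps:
X(I, D) = 4 - I
a(g) = 1/(-311 + g) (a(g) = 1/(g - 311) = 1/(-311 + g))
H(N, u) = -15 (H(N, u) = 12 + 3*(4 - 1*13) = 12 + 3*(4 - 13) = 12 + 3*(-9) = 12 - 27 = -15)
q = -195460 (q = 2*((-97376 - 15) - 339) = 2*(-97391 - 339) = 2*(-97730) = -195460)
q + a(x(23, -24)) = -195460 + 1/(-311 + 23) = -195460 + 1/(-288) = -195460 - 1/288 = -56292481/288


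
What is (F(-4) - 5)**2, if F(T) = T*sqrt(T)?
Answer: -39 + 80*I ≈ -39.0 + 80.0*I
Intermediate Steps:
F(T) = T**(3/2)
(F(-4) - 5)**2 = ((-4)**(3/2) - 5)**2 = (-8*I - 5)**2 = (-5 - 8*I)**2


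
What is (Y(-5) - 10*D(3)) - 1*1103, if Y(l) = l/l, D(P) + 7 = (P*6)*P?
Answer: -1572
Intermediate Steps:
D(P) = -7 + 6*P**2 (D(P) = -7 + (P*6)*P = -7 + (6*P)*P = -7 + 6*P**2)
Y(l) = 1
(Y(-5) - 10*D(3)) - 1*1103 = (1 - 10*(-7 + 6*3**2)) - 1*1103 = (1 - 10*(-7 + 6*9)) - 1103 = (1 - 10*(-7 + 54)) - 1103 = (1 - 10*47) - 1103 = (1 - 470) - 1103 = -469 - 1103 = -1572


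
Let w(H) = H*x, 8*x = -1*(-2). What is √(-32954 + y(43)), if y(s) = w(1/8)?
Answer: I*√2109054/8 ≈ 181.53*I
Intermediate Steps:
x = ¼ (x = (-1*(-2))/8 = (⅛)*2 = ¼ ≈ 0.25000)
w(H) = H/4 (w(H) = H*(¼) = H/4)
y(s) = 1/32 (y(s) = (¼)/8 = (¼)*(⅛) = 1/32)
√(-32954 + y(43)) = √(-32954 + 1/32) = √(-1054527/32) = I*√2109054/8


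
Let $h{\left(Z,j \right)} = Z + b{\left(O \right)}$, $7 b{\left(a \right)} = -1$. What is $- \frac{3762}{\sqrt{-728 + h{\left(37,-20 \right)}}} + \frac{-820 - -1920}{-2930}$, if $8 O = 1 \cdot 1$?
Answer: $- \frac{110}{293} + \frac{1881 i \sqrt{33866}}{2419} \approx -0.37543 + 143.1 i$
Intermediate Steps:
$O = \frac{1}{8}$ ($O = \frac{1 \cdot 1}{8} = \frac{1}{8} \cdot 1 = \frac{1}{8} \approx 0.125$)
$b{\left(a \right)} = - \frac{1}{7}$ ($b{\left(a \right)} = \frac{1}{7} \left(-1\right) = - \frac{1}{7}$)
$h{\left(Z,j \right)} = - \frac{1}{7} + Z$ ($h{\left(Z,j \right)} = Z - \frac{1}{7} = - \frac{1}{7} + Z$)
$- \frac{3762}{\sqrt{-728 + h{\left(37,-20 \right)}}} + \frac{-820 - -1920}{-2930} = - \frac{3762}{\sqrt{-728 + \left(- \frac{1}{7} + 37\right)}} + \frac{-820 - -1920}{-2930} = - \frac{3762}{\sqrt{-728 + \frac{258}{7}}} + \left(-820 + 1920\right) \left(- \frac{1}{2930}\right) = - \frac{3762}{\sqrt{- \frac{4838}{7}}} + 1100 \left(- \frac{1}{2930}\right) = - \frac{3762}{\frac{1}{7} i \sqrt{33866}} - \frac{110}{293} = - 3762 \left(- \frac{i \sqrt{33866}}{4838}\right) - \frac{110}{293} = \frac{1881 i \sqrt{33866}}{2419} - \frac{110}{293} = - \frac{110}{293} + \frac{1881 i \sqrt{33866}}{2419}$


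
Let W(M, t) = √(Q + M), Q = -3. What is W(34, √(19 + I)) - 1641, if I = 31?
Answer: -1641 + √31 ≈ -1635.4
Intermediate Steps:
W(M, t) = √(-3 + M)
W(34, √(19 + I)) - 1641 = √(-3 + 34) - 1641 = √31 - 1641 = -1641 + √31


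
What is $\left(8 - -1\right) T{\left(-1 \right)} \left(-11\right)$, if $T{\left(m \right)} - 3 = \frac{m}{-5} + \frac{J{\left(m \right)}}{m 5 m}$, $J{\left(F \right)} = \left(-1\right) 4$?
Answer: $- \frac{1188}{5} \approx -237.6$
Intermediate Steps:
$J{\left(F \right)} = -4$
$T{\left(m \right)} = 3 - \frac{4}{5 m^{2}} - \frac{m}{5}$ ($T{\left(m \right)} = 3 + \left(\frac{m}{-5} - \frac{4}{m 5 m}\right) = 3 + \left(m \left(- \frac{1}{5}\right) - \frac{4}{5 m m}\right) = 3 - \left(4 \frac{1}{5 m^{2}} + \frac{m}{5}\right) = 3 - \left(\frac{m}{5} + 4 \cdot \frac{1}{5} \frac{1}{m^{2}}\right) = 3 - \left(\frac{m}{5} + \frac{4}{5 m^{2}}\right) = 3 - \frac{4}{5 m^{2}} - \frac{m}{5}$)
$\left(8 - -1\right) T{\left(-1 \right)} \left(-11\right) = \left(8 - -1\right) \left(3 - \frac{4}{5 \cdot 1} - - \frac{1}{5}\right) \left(-11\right) = \left(8 + 1\right) \left(3 - \frac{4}{5} + \frac{1}{5}\right) \left(-11\right) = 9 \left(3 - \frac{4}{5} + \frac{1}{5}\right) \left(-11\right) = 9 \cdot \frac{12}{5} \left(-11\right) = \frac{108}{5} \left(-11\right) = - \frac{1188}{5}$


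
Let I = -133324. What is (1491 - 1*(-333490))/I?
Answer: -334981/133324 ≈ -2.5125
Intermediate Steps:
(1491 - 1*(-333490))/I = (1491 - 1*(-333490))/(-133324) = (1491 + 333490)*(-1/133324) = 334981*(-1/133324) = -334981/133324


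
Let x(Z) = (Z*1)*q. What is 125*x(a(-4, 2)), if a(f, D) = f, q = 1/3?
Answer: -500/3 ≈ -166.67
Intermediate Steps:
q = ⅓ ≈ 0.33333
x(Z) = Z/3 (x(Z) = (Z*1)*(⅓) = Z*(⅓) = Z/3)
125*x(a(-4, 2)) = 125*((⅓)*(-4)) = 125*(-4/3) = -500/3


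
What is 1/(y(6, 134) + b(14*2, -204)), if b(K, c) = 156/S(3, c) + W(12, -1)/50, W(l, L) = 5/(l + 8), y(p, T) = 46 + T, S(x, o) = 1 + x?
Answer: 200/43801 ≈ 0.0045661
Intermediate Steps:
W(l, L) = 5/(8 + l)
b(K, c) = 7801/200 (b(K, c) = 156/(1 + 3) + (5/(8 + 12))/50 = 156/4 + (5/20)*(1/50) = 156*(1/4) + (5*(1/20))*(1/50) = 39 + (1/4)*(1/50) = 39 + 1/200 = 7801/200)
1/(y(6, 134) + b(14*2, -204)) = 1/((46 + 134) + 7801/200) = 1/(180 + 7801/200) = 1/(43801/200) = 200/43801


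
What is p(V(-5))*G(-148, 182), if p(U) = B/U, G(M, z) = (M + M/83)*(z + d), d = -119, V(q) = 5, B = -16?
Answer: 12531456/415 ≈ 30196.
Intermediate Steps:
G(M, z) = 84*M*(-119 + z)/83 (G(M, z) = (M + M/83)*(z - 119) = (M + M*(1/83))*(-119 + z) = (M + M/83)*(-119 + z) = (84*M/83)*(-119 + z) = 84*M*(-119 + z)/83)
p(U) = -16/U
p(V(-5))*G(-148, 182) = (-16/5)*((84/83)*(-148)*(-119 + 182)) = (-16*⅕)*((84/83)*(-148)*63) = -16/5*(-783216/83) = 12531456/415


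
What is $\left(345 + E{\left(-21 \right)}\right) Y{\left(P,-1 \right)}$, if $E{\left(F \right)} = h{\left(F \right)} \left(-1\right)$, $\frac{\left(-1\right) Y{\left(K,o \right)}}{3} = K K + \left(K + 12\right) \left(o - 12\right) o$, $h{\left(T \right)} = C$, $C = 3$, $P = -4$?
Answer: $-123120$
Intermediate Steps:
$h{\left(T \right)} = 3$
$Y{\left(K,o \right)} = - 3 K^{2} - 3 o \left(-12 + o\right) \left(12 + K\right)$ ($Y{\left(K,o \right)} = - 3 \left(K K + \left(K + 12\right) \left(o - 12\right) o\right) = - 3 \left(K^{2} + \left(12 + K\right) \left(-12 + o\right) o\right) = - 3 \left(K^{2} + \left(-12 + o\right) \left(12 + K\right) o\right) = - 3 \left(K^{2} + o \left(-12 + o\right) \left(12 + K\right)\right) = - 3 K^{2} - 3 o \left(-12 + o\right) \left(12 + K\right)$)
$E{\left(F \right)} = -3$ ($E{\left(F \right)} = 3 \left(-1\right) = -3$)
$\left(345 + E{\left(-21 \right)}\right) Y{\left(P,-1 \right)} = \left(345 - 3\right) \left(- 36 \left(-1\right)^{2} - 3 \left(-4\right)^{2} + 432 \left(-1\right) - - 12 \left(-1\right)^{2} + 36 \left(-4\right) \left(-1\right)\right) = 342 \left(\left(-36\right) 1 - 48 - 432 - \left(-12\right) 1 + 144\right) = 342 \left(-36 - 48 - 432 + 12 + 144\right) = 342 \left(-360\right) = -123120$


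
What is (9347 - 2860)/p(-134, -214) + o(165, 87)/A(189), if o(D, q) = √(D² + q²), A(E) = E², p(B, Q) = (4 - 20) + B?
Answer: -6487/150 + √3866/11907 ≈ -43.241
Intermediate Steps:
p(B, Q) = -16 + B
(9347 - 2860)/p(-134, -214) + o(165, 87)/A(189) = (9347 - 2860)/(-16 - 134) + √(165² + 87²)/(189²) = 6487/(-150) + √(27225 + 7569)/35721 = 6487*(-1/150) + √34794*(1/35721) = -6487/150 + (3*√3866)*(1/35721) = -6487/150 + √3866/11907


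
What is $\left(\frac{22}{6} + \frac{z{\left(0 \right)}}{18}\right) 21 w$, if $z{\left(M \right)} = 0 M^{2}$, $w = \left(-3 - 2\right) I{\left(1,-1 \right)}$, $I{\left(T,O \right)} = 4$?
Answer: $-1540$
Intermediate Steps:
$w = -20$ ($w = \left(-3 - 2\right) 4 = \left(-5\right) 4 = -20$)
$z{\left(M \right)} = 0$
$\left(\frac{22}{6} + \frac{z{\left(0 \right)}}{18}\right) 21 w = \left(\frac{22}{6} + \frac{0}{18}\right) 21 \left(-20\right) = \left(22 \cdot \frac{1}{6} + 0 \cdot \frac{1}{18}\right) 21 \left(-20\right) = \left(\frac{11}{3} + 0\right) 21 \left(-20\right) = \frac{11}{3} \cdot 21 \left(-20\right) = 77 \left(-20\right) = -1540$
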